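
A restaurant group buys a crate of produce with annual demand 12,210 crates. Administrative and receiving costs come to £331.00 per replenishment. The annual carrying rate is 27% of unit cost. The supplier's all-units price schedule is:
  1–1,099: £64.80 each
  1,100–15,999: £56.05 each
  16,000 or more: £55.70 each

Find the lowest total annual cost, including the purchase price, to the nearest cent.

TC* ≈ £696,368.03

Holding cost per unit per year at price C is H = 0.27·C.
Candidates are each tier's EOQ (if it falls in that tier) and each price-break quantity.
EOQ at £64.80 = 679.7 (feasible in tier 1): TC = 12,210×£64.80 + (12,210/679.7)×331 + (679.7/2)×0.27×£64.80 = £803,100.04.
EOQ at £56.05 = 730.8 < 1100, so use break Q=1100: TC = 12,210×£56.05 + (12,210/1100.0)×331 + (1100.0/2)×0.27×£56.05 = £696,368.03.
EOQ at £55.70 = 733.1 < 16000, so use break Q=16000: TC = 12,210×£55.70 + (12,210/16000.0)×331 + (16000.0/2)×0.27×£55.70 = £800,661.59.
Lowest total cost among the candidates is at Q = 1100.0.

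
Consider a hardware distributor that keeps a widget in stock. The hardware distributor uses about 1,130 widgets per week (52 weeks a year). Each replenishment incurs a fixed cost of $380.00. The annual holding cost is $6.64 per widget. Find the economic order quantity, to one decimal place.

Annual demand D = 1,130 × 52 = 58,760.
EOQ = √(2DS / H) = √(2 × 58,760 × 380 / 6.64).
= √(44,657,600 / 6.64) = √6,725,542.1687 ≈ 2593.365.

Q* ≈ 2,593.4 widgets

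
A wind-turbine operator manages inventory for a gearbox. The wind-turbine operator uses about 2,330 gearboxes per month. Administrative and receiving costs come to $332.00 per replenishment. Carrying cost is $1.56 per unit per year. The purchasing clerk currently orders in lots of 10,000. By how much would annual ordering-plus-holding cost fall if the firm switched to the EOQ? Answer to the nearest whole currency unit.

Extra cost ≈ $3,347 per year

Annual demand D = 2,330 × 12 = 27,960.
EOQ = √(2DS/H) = √(2 × 27,960 × 332 / 1.56) ≈ 3449.77.
Cost at Q* = (D/Q*)S + (Q*/2)H = √(2DSH) ≈ $5,381.64.
Cost at Q = 10,000: (27,960/10,000)×332 + (10,000/2)×1.56 = $928.27 + $7,800.00 = $8,728.27.
Excess = $8,728.27 − $5,381.64 = $3,346.63.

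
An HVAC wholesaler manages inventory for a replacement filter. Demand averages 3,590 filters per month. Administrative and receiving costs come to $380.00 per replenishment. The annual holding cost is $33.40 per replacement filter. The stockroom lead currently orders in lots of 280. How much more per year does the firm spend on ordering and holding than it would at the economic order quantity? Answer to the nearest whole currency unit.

Extra cost ≈ $30,073 per year

Annual demand D = 3,590 × 12 = 43,080.
EOQ = √(2DS/H) = √(2 × 43,080 × 380 / 33.4) ≈ 990.08.
Cost at Q* = (D/Q*)S + (Q*/2)H = √(2DSH) ≈ $33,068.76.
Cost at Q = 280: (43,080/280)×380 + (280/2)×33.4 = $58,465.71 + $4,676.00 = $63,141.71.
Excess = $63,141.71 − $33,068.76 = $30,072.96.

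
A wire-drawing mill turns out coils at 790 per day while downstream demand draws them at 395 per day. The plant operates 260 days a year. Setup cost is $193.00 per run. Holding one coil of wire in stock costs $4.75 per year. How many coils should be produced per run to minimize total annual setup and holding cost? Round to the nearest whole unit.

Annual demand D = 395 × 260 = 102,700.
Production build-up factor (1 − d/p) = 1 − 395/790 = 0.5000.
Q* = √(2DS / (H(1 − d/p))) = √(2 × 102,700 × 193 / (4.75 × 0.5000)).
= √(39,642,200 / 2.375) ≈ 4085.517.

Q* ≈ 4,086 coils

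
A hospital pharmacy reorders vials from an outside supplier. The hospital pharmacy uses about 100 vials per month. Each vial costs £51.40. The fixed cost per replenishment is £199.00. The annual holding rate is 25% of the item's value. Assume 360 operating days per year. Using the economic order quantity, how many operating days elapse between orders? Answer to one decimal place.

T ≈ 57.8 days

Annual demand D = 100 × 12 = 1,200.
Holding cost H = 0.25 × £51.40 = £12.8500 per unit per year.
The optimal lot size = √(2DS/H) = √(2 × 1,200 × 199 / 12.85) ≈ 192.79.
Cycle time = Q*/D × 360 = 192.79 / 1,200 × 360 ≈ 57.836 days.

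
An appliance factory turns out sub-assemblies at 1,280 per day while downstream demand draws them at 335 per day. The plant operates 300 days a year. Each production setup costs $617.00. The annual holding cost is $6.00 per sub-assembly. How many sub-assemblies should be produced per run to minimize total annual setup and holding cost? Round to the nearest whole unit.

Annual demand D = 335 × 300 = 100,500.
Production build-up factor (1 − d/p) = 1 − 335/1,280 = 0.7383.
Q* = √(2DS / (H(1 − d/p))) = √(2 × 100,500 × 617 / (6 × 0.7383)).
= √(124,017,000 / 4.4297) ≈ 5291.199.

Q* ≈ 5,291 sub-assemblies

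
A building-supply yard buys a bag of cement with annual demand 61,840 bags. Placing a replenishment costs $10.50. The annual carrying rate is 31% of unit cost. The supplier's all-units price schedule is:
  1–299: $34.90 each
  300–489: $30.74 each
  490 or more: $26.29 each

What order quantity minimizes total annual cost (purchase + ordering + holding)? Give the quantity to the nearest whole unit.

Holding cost per unit per year at price C is H = 0.31·C.
Candidates are each tier's EOQ (if it falls in that tier) and each price-break quantity.
Tier 1 ($34.90): EOQ = 346.5 exceeds tier's upper bound 299, so this tier is dominated.
EOQ at $30.74 = 369.2 (feasible in tier 2): TC = 61,840×$30.74 + (61,840/369.2)×10.5 + (369.2/2)×0.31×$30.74 = $1,904,479.45.
EOQ at $26.29 = 399.2 < 490, so use break Q=490: TC = 61,840×$26.29 + (61,840/490.0)×10.5 + (490.0/2)×0.31×$26.29 = $1,629,095.47.
Lowest total cost is $1,629,095.47 at Q = 490.0.

Q* ≈ 490 bags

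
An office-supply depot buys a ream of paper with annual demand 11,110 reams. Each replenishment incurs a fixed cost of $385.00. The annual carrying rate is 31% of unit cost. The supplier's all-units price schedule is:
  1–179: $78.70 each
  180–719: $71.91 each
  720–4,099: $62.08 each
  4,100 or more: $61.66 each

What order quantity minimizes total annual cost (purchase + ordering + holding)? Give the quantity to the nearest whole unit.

Q* ≈ 720 reams

Holding cost per unit per year at price C is H = 0.31·C.
Evaluate total cost at each tier's feasible EOQ or, if the EOQ is below the tier, at the tier's minimum quantity.
Tier 1 ($78.70): EOQ = 592.2 exceeds tier's upper bound 179, so this tier is dominated.
EOQ at $71.91 = 619.5 (feasible in tier 2): TC = 11,110×$71.91 + (11,110/619.5)×385 + (619.5/2)×0.31×$71.91 = $812,729.60.
EOQ at $62.08 = 666.7 < 720, so use break Q=720: TC = 11,110×$62.08 + (11,110/720.0)×385 + (720.0/2)×0.31×$62.08 = $702,577.69.
EOQ at $61.66 = 669.0 < 4100, so use break Q=4100: TC = 11,110×$61.66 + (11,110/4100.0)×385 + (4100.0/2)×0.31×$61.66 = $725,270.79.
Lowest total cost is $702,577.69 at Q = 720.0.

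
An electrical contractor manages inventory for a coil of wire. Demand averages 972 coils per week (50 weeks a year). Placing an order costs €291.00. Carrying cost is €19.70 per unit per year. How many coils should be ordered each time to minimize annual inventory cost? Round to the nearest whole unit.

Annual demand D = 972 × 50 = 48,600.
EOQ = √(2DS / H) = √(2 × 48,600 × 291 / 19.7).
= √(28,285,200 / 19.7) = √1,435,796.9543 ≈ 1198.247.

Q* ≈ 1,198 coils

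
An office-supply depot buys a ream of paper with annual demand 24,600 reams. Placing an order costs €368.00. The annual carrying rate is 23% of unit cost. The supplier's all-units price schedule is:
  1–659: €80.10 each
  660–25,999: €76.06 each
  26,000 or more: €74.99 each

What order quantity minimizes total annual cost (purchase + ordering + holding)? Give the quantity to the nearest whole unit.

Holding cost per unit per year at price C is H = 0.23·C.
Evaluate total cost at each tier's feasible EOQ or, if the EOQ is below the tier, at the tier's minimum quantity.
Tier 1 (€80.10): EOQ = 991.3 exceeds tier's upper bound 659, so this tier is dominated.
EOQ at €76.06 = 1017.3 (feasible in tier 2): TC = 24,600×€76.06 + (24,600/1017.3)×368 + (1017.3/2)×0.23×€76.06 = €1,888,873.07.
EOQ at €74.99 = 1024.6 < 26000, so use break Q=26000: TC = 24,600×€74.99 + (24,600/26000.0)×368 + (26000.0/2)×0.23×€74.99 = €2,069,322.28.
Lowest total cost is €1,888,873.07 at Q = 1017.3.

Q* ≈ 1,017 reams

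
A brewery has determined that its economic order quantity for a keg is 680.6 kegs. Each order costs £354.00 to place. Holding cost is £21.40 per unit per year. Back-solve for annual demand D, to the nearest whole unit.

D ≈ 14,001 kegs per year

The basic EOQ model gives Q* = √(2DS/H); rearrange for the unknown.
From Q* = √(2DS/H): D = Q*²H / (2S) = 680.6² × 21.4 / (2 × 354) = 14001.172.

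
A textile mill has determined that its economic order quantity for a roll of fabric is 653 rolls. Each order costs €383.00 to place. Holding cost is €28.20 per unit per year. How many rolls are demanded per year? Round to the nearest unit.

D ≈ 15,698 rolls per year

The basic EOQ model gives Q* = √(2DS/H); rearrange for the unknown.
From Q* = √(2DS/H): D = Q*²H / (2S) = 653² × 28.2 / (2 × 383) = 15698.086.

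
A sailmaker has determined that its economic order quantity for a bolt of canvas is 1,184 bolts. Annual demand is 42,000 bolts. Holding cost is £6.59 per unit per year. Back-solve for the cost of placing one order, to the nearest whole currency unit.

S ≈ £110

Squaring Q* = √(2DS/H) gives Q*² = 2DS/H.
From Q* = √(2DS/H): S = Q*²H / (2D) = 1,184² × 6.59 / (2 × 42,000) = 109.9789.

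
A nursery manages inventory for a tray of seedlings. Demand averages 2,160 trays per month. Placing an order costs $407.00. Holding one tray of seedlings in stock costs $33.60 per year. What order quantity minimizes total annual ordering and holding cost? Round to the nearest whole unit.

Q* ≈ 792 trays

Annual demand D = 2,160 × 12 = 25,920.
EOQ = √(2DS / H) = √(2 × 25,920 × 407 / 33.6).
= √(21,098,880 / 33.6) = √627,942.8571 ≈ 792.428.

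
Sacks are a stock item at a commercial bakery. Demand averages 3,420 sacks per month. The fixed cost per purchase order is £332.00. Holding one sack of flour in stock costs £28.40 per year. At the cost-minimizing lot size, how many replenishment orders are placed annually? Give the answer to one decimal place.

N ≈ 41.9 orders per year

Annual demand D = 3,420 × 12 = 41,040.
Q* = √(2DS/H) = √(2 × 41,040 × 332 / 28.4) ≈ 979.55.
Orders per year = D / Q* = 41,040 / 979.55 ≈ 41.897.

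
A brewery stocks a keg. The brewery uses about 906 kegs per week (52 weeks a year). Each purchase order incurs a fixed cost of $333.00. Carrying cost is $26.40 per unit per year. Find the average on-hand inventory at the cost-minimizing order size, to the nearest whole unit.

Annual demand D = 906 × 52 = 47,112.
EOQ = √(2DS/H) = √(2 × 47,112 × 333 / 26.4) ≈ 1090.19.
Average inventory = Q*/2 ≈ 1090.19 / 2 = 545.093.

Average inventory ≈ 545 kegs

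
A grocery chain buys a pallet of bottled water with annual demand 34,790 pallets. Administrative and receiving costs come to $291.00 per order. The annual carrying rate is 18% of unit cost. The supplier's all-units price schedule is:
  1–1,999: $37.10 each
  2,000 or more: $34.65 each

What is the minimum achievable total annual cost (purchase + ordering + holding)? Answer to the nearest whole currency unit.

TC* ≈ $1,216,772

Holding cost per unit per year at price C is H = 0.18·C.
For each price level, check whether its EOQ is feasible; otherwise the best quantity at that price is the breakpoint.
EOQ at $37.10 = 1741.3 (feasible in tier 1): TC = 34,790×$37.10 + (34,790/1741.3)×291 + (1741.3/2)×0.18×$37.10 = $1,302,337.18.
EOQ at $34.65 = 1801.8 < 2000, so use break Q=2000: TC = 34,790×$34.65 + (34,790/2000.0)×291 + (2000.0/2)×0.18×$34.65 = $1,216,772.45.
Lowest total cost among the candidates is at Q = 2000.0.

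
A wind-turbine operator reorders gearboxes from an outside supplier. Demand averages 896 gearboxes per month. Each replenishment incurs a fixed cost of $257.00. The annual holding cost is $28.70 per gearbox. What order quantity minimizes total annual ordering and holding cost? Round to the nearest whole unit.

Annual demand D = 896 × 12 = 10,752.
EOQ = √(2DS / H) = √(2 × 10,752 × 257 / 28.7).
= √(5,526,528 / 28.7) = √192,561.9512 ≈ 438.819.

Q* ≈ 439 gearboxes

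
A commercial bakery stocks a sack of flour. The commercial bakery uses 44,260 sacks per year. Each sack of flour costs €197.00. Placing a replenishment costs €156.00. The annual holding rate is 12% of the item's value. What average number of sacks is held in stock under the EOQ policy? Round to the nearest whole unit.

Average inventory ≈ 382 sacks

Holding cost H = 0.12 × €197.00 = €23.6400 per unit per year.
EOQ = √(2DS/H) = √(2 × 44,260 × 156 / 23.64) ≈ 764.29.
Average inventory = Q*/2 ≈ 764.29 / 2 = 382.146.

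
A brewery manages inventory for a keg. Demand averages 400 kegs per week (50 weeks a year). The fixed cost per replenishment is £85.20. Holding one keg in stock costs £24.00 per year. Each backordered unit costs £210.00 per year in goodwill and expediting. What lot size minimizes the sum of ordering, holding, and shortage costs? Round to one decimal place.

Q* ≈ 397.8 kegs

Annual demand D = 400 × 50 = 20,000.
With planned backorders, Q* = √(2DS/H) · √((H+B)/B).
√(2DS/H) = √(2 × 20,000 × 85.2 / 24) = 376.829.
√((H+B)/B) = √((24+210)/210) = 1.0556.
Q* ≈ 397.780.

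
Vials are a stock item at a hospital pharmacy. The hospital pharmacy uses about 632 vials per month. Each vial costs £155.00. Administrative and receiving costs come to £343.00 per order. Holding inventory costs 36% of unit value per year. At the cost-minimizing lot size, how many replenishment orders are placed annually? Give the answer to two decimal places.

Annual demand D = 632 × 12 = 7,584.
Holding cost H = 0.36 × £155.00 = £55.8000 per unit per year.
The optimal lot size = √(2DS/H) = √(2 × 7,584 × 343 / 55.8) ≈ 305.35.
Orders per year = D / Q* = 7,584 / 305.35 ≈ 24.837.

N ≈ 24.84 orders per year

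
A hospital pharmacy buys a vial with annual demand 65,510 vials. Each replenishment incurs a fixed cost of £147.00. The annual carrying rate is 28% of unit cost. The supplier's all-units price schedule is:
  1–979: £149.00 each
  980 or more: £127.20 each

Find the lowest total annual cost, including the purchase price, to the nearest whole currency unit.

Holding cost per unit per year at price C is H = 0.28·C.
Candidates are each tier's EOQ (if it falls in that tier) and each price-break quantity.
EOQ at £149.00 = 679.4 (feasible in tier 1): TC = 65,510×£149.00 + (65,510/679.4)×147 + (679.4/2)×0.28×£149.00 = £9,789,336.51.
EOQ at £127.20 = 735.4 < 980, so use break Q=980: TC = 65,510×£127.20 + (65,510/980.0)×147 + (980.0/2)×0.28×£127.20 = £8,360,150.34.
Lowest total cost among the candidates is at Q = 980.0.

TC* ≈ £8,360,150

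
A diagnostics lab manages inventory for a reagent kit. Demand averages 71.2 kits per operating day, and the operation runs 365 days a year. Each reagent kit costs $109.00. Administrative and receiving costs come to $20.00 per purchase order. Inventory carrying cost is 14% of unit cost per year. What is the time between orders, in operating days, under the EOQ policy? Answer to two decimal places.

T ≈ 3.67 days

Annual demand D = 71.2 × 365 = 25,988.
Holding cost H = 0.14 × $109.00 = $15.2600 per unit per year.
Q* = √(2DS/H) = √(2 × 25,988 × 20 / 15.26) ≈ 261.00.
Cycle time = Q*/D × 365 = 261.00 / 25,988 × 365 ≈ 3.666 days.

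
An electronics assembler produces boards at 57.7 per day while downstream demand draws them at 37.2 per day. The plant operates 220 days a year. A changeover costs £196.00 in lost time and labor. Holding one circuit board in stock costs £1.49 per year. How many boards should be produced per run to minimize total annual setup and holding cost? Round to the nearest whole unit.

Annual demand D = 37.2 × 220 = 8,184.
Production build-up factor (1 − d/p) = 1 − 37.2/57.7 = 0.3553.
Q* = √(2DS / (H(1 − d/p))) = √(2 × 8,184 × 196 / (1.49 × 0.3553)).
= √(3,208,128 / 0.5294) ≈ 2461.749.

Q* ≈ 2,462 boards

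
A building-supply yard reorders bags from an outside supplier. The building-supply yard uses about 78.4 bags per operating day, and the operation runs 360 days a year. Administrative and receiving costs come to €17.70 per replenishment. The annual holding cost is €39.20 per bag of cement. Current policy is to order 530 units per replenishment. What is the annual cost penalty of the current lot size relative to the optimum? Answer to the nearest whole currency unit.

Annual demand D = 78.4 × 360 = 28,224.
EOQ = √(2DS/H) = √(2 × 28,224 × 17.7 / 39.2) ≈ 159.65.
Cost at Q* = (D/Q*)S + (Q*/2)H = √(2DSH) ≈ €6,258.26.
Cost at Q = 530: (28,224/530)×17.7 + (530/2)×39.2 = €942.58 + €10,388.00 = €11,330.58.
Excess = €11,330.58 − €6,258.26 = €5,072.31.

Extra cost ≈ €5,072 per year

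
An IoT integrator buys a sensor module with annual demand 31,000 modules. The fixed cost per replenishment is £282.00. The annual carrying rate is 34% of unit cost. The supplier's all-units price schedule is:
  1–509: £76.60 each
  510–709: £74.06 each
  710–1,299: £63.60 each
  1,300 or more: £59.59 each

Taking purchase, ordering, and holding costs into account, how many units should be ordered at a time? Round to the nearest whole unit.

Q* ≈ 1,300 modules

Holding cost per unit per year at price C is H = 0.34·C.
Evaluate total cost at each tier's feasible EOQ or, if the EOQ is below the tier, at the tier's minimum quantity.
Tier 1 (£76.60): EOQ = 819.3 exceeds tier's upper bound 509, so this tier is dominated.
Tier 2 (£74.06): EOQ = 833.3 exceeds tier's upper bound 709, so this tier is dominated.
EOQ at £63.60 = 899.2 (feasible in tier 3): TC = 31,000×£63.60 + (31,000/899.2)×282 + (899.2/2)×0.34×£63.60 = £1,991,044.13.
EOQ at £59.59 = 929.0 < 1300, so use break Q=1300: TC = 31,000×£59.59 + (31,000/1300.0)×282 + (1300.0/2)×0.34×£59.59 = £1,867,184.01.
Lowest total cost is £1,867,184.01 at Q = 1300.0.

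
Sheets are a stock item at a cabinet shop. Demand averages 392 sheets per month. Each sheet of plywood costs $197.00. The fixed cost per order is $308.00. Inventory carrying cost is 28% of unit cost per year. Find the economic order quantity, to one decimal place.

Q* ≈ 229.2 sheets

Annual demand D = 392 × 12 = 4,704.
Holding cost H = 0.28 × $197.00 = $55.1600 per unit per year.
EOQ = √(2DS / H) = √(2 × 4,704 × 308 / 55.16).
= √(2,897,664 / 55.16) = √52,531.9797 ≈ 229.199.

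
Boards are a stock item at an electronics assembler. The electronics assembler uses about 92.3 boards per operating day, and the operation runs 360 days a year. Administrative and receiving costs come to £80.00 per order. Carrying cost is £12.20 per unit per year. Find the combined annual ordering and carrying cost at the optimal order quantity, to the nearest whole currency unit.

Annual demand D = 92.3 × 360 = 33,228.
The optimal lot size = √(2DS/H) = √(2 × 33,228 × 80 / 12.2) ≈ 660.13.
At Q*, ordering cost (D/Q*)S equals holding cost (Q*/2)H, each = √(DSH/2).
Minimum total = √(2DSH) = √(2 × 33,228 × 80 × 12.2) ≈ 8053.636.

TC* ≈ £8,054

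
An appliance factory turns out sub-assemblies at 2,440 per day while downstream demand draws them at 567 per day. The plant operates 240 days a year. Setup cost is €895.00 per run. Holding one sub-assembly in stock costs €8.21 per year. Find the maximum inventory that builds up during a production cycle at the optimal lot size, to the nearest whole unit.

Annual demand D = 567 × 240 = 136,080.
Production build-up factor (1 − d/p) = 1 − 567/2,440 = 0.7676.
Q* = √(2DS / (H(1 − d/p))) = √(2 × 136,080 × 895 / (8.21 × 0.7676)).
= √(243,583,200 / 6.3022) ≈ 6216.961.
Maximum inventory = Q*(1 − d/p) = 6216.961 × 0.7676 ≈ 4772.282.

I_max ≈ 4,772 sub-assemblies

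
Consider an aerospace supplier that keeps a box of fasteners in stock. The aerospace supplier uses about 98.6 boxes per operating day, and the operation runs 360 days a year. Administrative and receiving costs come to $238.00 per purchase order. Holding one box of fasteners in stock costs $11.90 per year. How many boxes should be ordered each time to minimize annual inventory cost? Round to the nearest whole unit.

Q* ≈ 1,192 boxes

Annual demand D = 98.6 × 360 = 35,496.
EOQ = √(2DS / H) = √(2 × 35,496 × 238 / 11.9).
= √(16,896,096 / 11.9) = √1,419,840 ≈ 1191.570.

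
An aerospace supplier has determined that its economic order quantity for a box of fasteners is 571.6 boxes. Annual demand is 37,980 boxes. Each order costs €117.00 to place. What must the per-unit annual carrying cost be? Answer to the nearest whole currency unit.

Squaring Q* = √(2DS/H) gives Q*² = 2DS/H.
From Q* = √(2DS/H): H = 2DS / Q*² = 2 × 37,980 × 117 / 571.6² = 27.2011.

H ≈ €27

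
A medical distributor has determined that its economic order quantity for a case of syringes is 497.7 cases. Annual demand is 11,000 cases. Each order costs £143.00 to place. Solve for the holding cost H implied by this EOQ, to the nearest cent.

The basic EOQ model gives Q* = √(2DS/H); rearrange for the unknown.
From Q* = √(2DS/H): H = 2DS / Q*² = 2 × 11,000 × 143 / 497.7² = 12.7006.

H ≈ £12.70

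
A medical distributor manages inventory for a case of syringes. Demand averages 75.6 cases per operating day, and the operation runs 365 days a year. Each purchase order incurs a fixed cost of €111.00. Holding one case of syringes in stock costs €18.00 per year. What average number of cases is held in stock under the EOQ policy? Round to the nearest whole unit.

Average inventory ≈ 292 cases

Annual demand D = 75.6 × 365 = 27,594.
The optimal lot size = √(2DS/H) = √(2 × 27,594 × 111 / 18) ≈ 583.37.
Average inventory = Q*/2 ≈ 583.37 / 2 = 291.687.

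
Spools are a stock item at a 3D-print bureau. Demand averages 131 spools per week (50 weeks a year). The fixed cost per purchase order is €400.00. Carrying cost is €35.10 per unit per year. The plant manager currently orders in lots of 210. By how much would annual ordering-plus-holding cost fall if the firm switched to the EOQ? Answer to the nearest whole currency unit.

Annual demand D = 131 × 50 = 6,550.
EOQ = √(2DS/H) = √(2 × 6,550 × 400 / 35.1) ≈ 386.38.
Cost at Q* = (D/Q*)S + (Q*/2)H = √(2DSH) ≈ €13,561.86.
Cost at Q = 210: (6,550/210)×400 + (210/2)×35.1 = €12,476.19 + €3,685.50 = €16,161.69.
Excess = €16,161.69 − €13,561.86 = €2,599.83.

Extra cost ≈ €2,600 per year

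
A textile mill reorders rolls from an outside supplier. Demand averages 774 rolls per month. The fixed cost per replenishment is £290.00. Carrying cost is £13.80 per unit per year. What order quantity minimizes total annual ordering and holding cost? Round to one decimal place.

Q* ≈ 624.8 rolls

Annual demand D = 774 × 12 = 9,288.
EOQ = √(2DS / H) = √(2 × 9,288 × 290 / 13.8).
= √(5,387,040 / 13.8) = √390,365.2174 ≈ 624.792.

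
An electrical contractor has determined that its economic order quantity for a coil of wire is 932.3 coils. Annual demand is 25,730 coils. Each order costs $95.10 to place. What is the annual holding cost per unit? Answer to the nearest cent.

Invert the EOQ relation Q*² = 2DS/H.
From Q* = √(2DS/H): H = 2DS / Q*² = 2 × 25,730 × 95.1 / 932.3² = 5.6304.

H ≈ $5.63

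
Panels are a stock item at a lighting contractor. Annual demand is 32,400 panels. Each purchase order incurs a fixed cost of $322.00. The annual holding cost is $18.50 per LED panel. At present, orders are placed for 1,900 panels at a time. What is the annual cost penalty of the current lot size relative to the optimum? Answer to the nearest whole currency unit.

EOQ = √(2DS/H) = √(2 × 32,400 × 322 / 18.5) ≈ 1062.01.
Cost at Q* = (D/Q*)S + (Q*/2)H = √(2DSH) ≈ $19,647.23.
Cost at Q = 1,900: (32,400/1,900)×322 + (1,900/2)×18.5 = $5,490.95 + $17,575.00 = $23,065.95.
Excess = $23,065.95 − $19,647.23 = $3,418.72.

Extra cost ≈ $3,419 per year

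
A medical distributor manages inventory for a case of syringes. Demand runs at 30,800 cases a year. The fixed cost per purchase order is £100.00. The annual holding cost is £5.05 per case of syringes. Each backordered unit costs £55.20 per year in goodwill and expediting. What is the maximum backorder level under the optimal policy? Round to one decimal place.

With planned backorders, Q* = √(2DS/H) · √((H+B)/B).
√(2DS/H) = √(2 × 30,800 × 100 / 5.05) = 1104.446.
√((H+B)/B) = √((5.05+55.2)/55.2) = 1.0447.
Q* ≈ 1153.861.
S* = Q* · H/(H+B) = 1153.861 × 5.05/60.25 ≈ 96.714.

S* ≈ 96.7 cases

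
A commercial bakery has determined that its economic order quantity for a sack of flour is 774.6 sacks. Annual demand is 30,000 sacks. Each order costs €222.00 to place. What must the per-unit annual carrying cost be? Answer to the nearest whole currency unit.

Squaring Q* = √(2DS/H) gives Q*² = 2DS/H.
From Q* = √(2DS/H): H = 2DS / Q*² = 2 × 30,000 × 222 / 774.6² = 22.1998.

H ≈ €22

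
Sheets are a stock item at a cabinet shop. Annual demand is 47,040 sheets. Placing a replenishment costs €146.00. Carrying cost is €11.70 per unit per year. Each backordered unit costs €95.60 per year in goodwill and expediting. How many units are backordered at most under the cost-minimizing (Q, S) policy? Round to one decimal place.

S* ≈ 125.2 sheets

With planned backorders, Q* = √(2DS/H) · √((H+B)/B).
√(2DS/H) = √(2 × 47,040 × 146 / 11.7) = 1083.508.
√((H+B)/B) = √((11.7+95.6)/95.6) = 1.0594.
Q* ≈ 1147.897.
S* = Q* · H/(H+B) = 1147.897 × 11.7/107.3 ≈ 125.167.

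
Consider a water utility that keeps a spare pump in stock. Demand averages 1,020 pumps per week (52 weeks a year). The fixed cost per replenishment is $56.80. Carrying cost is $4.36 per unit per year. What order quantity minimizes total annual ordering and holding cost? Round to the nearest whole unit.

Q* ≈ 1,176 pumps

Annual demand D = 1,020 × 52 = 53,040.
EOQ = √(2DS / H) = √(2 × 53,040 × 56.8 / 4.36).
= √(6,025,344 / 4.36) = √1,381,959.633 ≈ 1175.568.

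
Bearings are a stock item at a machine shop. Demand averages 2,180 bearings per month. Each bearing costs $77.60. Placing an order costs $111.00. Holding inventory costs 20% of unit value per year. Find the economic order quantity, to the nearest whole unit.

Q* ≈ 612 bearings

Annual demand D = 2,180 × 12 = 26,160.
Holding cost H = 0.20 × $77.60 = $15.5200 per unit per year.
EOQ = √(2DS / H) = √(2 × 26,160 × 111 / 15.52).
= √(5,807,520 / 15.52) = √374,195.8763 ≈ 611.716.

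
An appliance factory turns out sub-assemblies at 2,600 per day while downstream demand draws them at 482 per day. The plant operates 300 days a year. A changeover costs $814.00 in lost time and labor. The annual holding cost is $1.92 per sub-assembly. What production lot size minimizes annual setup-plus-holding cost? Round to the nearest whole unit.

Q* ≈ 12,268 sub-assemblies

Annual demand D = 482 × 300 = 144,600.
Production build-up factor (1 − d/p) = 1 − 482/2,600 = 0.8146.
Q* = √(2DS / (H(1 − d/p))) = √(2 × 144,600 × 814 / (1.92 × 0.8146)).
= √(235,408,800 / 1.5641) ≈ 12268.301.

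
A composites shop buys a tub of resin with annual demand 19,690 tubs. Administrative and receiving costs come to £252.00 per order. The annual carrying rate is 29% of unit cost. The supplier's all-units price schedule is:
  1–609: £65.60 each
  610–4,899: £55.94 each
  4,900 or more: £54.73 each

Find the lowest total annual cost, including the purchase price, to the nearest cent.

TC* ≈ £1,114,146.75

Holding cost per unit per year at price C is H = 0.29·C.
Evaluate total cost at each tier's feasible EOQ or, if the EOQ is below the tier, at the tier's minimum quantity.
Tier 1 (£65.60): EOQ = 722.2 exceeds tier's upper bound 609, so this tier is dominated.
EOQ at £55.94 = 782.1 (feasible in tier 2): TC = 19,690×£55.94 + (19,690/782.1)×252 + (782.1/2)×0.29×£55.94 = £1,114,146.75.
EOQ at £54.73 = 790.7 < 4900, so use break Q=4900: TC = 19,690×£54.73 + (19,690/4900.0)×252 + (4900.0/2)×0.29×£54.73 = £1,117,531.99.
Lowest total cost among the candidates is at Q = 782.1.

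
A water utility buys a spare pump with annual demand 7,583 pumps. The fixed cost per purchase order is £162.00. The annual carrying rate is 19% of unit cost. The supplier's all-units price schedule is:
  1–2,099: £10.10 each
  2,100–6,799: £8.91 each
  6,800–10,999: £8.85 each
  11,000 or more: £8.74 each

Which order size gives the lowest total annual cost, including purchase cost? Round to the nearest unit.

Q* ≈ 2,100 pumps

Holding cost per unit per year at price C is H = 0.19·C.
Candidates are each tier's EOQ (if it falls in that tier) and each price-break quantity.
EOQ at £10.10 = 1131.5 (feasible in tier 1): TC = 7,583×£10.10 + (7,583/1131.5)×162 + (1131.5/2)×0.19×£10.10 = £78,759.65.
EOQ at £8.91 = 1204.7 < 2100, so use break Q=2100: TC = 7,583×£8.91 + (7,583/2100.0)×162 + (2100.0/2)×0.19×£8.91 = £69,927.05.
EOQ at £8.85 = 1208.8 < 6800, so use break Q=6800: TC = 7,583×£8.85 + (7,583/6800.0)×162 + (6800.0/2)×0.19×£8.85 = £73,007.30.
EOQ at £8.74 = 1216.4 < 11000, so use break Q=11000: TC = 7,583×£8.74 + (7,583/11000.0)×162 + (11000.0/2)×0.19×£8.74 = £75,520.40.
Lowest total cost is £69,927.05 at Q = 2100.0.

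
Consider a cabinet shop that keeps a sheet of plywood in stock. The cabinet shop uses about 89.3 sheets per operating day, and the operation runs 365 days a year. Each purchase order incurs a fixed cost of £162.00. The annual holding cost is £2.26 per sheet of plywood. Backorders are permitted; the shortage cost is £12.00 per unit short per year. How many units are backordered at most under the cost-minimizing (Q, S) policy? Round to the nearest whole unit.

S* ≈ 373 sheets

Annual demand D = 89.3 × 365 = 32,594.5.
With planned backorders, Q* = √(2DS/H) · √((H+B)/B).
√(2DS/H) = √(2 × 32,594.5 × 162 / 2.26) = 2161.675.
√((H+B)/B) = √((2.26+12)/12) = 1.0901.
Q* ≈ 2356.457.
S* = Q* · H/(H+B) = 2356.457 × 2.26/14.26 ≈ 373.464.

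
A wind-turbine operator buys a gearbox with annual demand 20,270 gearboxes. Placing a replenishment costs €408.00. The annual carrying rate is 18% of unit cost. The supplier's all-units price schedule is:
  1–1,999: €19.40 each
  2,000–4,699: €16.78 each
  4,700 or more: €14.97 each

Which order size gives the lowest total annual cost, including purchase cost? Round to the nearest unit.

Holding cost per unit per year at price C is H = 0.18·C.
Candidates are each tier's EOQ (if it falls in that tier) and each price-break quantity.
Tier 1 (€19.40): EOQ = 2176.4 exceeds tier's upper bound 1999, so this tier is dominated.
EOQ at €16.78 = 2340.1 (feasible in tier 2): TC = 20,270×€16.78 + (20,270/2340.1)×408 + (2340.1/2)×0.18×€16.78 = €347,198.72.
EOQ at €14.97 = 2477.6 < 4700, so use break Q=4700: TC = 20,270×€14.97 + (20,270/4700.0)×408 + (4700.0/2)×0.18×€14.97 = €311,533.82.
Lowest total cost is €311,533.82 at Q = 4700.0.

Q* ≈ 4,700 gearboxes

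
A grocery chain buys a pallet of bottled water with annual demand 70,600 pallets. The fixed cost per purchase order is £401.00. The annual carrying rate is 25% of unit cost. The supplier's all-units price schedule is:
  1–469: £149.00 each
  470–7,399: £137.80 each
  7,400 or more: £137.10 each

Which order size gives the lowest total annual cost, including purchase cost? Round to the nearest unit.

Holding cost per unit per year at price C is H = 0.25·C.
For each price level, check whether its EOQ is feasible; otherwise the best quantity at that price is the breakpoint.
Tier 1 (£149.00): EOQ = 1232.9 exceeds tier's upper bound 469, so this tier is dominated.
EOQ at £137.80 = 1282.0 (feasible in tier 2): TC = 70,600×£137.80 + (70,600/1282.0)×401 + (1282.0/2)×0.25×£137.80 = £9,772,845.60.
EOQ at £137.10 = 1285.3 < 7400, so use break Q=7400: TC = 70,600×£137.10 + (70,600/7400.0)×401 + (7400.0/2)×0.25×£137.10 = £9,809,903.26.
Lowest total cost is £9,772,845.60 at Q = 1282.0.

Q* ≈ 1,282 pallets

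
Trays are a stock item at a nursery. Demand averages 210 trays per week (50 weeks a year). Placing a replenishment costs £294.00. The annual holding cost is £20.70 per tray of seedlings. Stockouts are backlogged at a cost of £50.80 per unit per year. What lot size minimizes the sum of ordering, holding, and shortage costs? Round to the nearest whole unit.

Annual demand D = 210 × 50 = 10,500.
With planned backorders, Q* = √(2DS/H) · √((H+B)/B).
√(2DS/H) = √(2 × 10,500 × 294 / 20.7) = 546.133.
√((H+B)/B) = √((20.7+50.8)/50.8) = 1.1864.
Q* ≈ 647.917.

Q* ≈ 648 trays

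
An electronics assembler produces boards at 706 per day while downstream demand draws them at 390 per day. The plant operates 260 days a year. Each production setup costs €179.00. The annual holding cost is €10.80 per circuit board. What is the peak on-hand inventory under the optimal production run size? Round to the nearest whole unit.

I_max ≈ 1,227 boards

Annual demand D = 390 × 260 = 101,400.
Production build-up factor (1 − d/p) = 1 − 390/706 = 0.4476.
Q* = √(2DS / (H(1 − d/p))) = √(2 × 101,400 × 179 / (10.8 × 0.4476)).
= √(36,301,200 / 4.834) ≈ 2740.359.
Maximum inventory = Q*(1 − d/p) = 2740.359 × 0.4476 ≈ 1226.563.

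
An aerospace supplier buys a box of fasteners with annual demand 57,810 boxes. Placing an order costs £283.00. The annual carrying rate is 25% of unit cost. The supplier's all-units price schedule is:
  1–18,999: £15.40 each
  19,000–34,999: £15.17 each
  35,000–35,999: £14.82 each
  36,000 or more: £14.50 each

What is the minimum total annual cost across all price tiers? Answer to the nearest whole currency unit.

TC* ≈ £901,498

Holding cost per unit per year at price C is H = 0.25·C.
For each price level, check whether its EOQ is feasible; otherwise the best quantity at that price is the breakpoint.
EOQ at £15.40 = 2915.3 (feasible in tier 1): TC = 57,810×£15.40 + (57,810/2915.3)×283 + (2915.3/2)×0.25×£15.40 = £901,497.80.
EOQ at £15.17 = 2937.3 < 19000, so use break Q=19000: TC = 57,810×£15.17 + (57,810/19000.0)×283 + (19000.0/2)×0.25×£15.17 = £913,867.51.
EOQ at £14.82 = 2971.8 < 35000, so use break Q=35000: TC = 57,810×£14.82 + (57,810/35000.0)×283 + (35000.0/2)×0.25×£14.82 = £922,049.14.
EOQ at £14.50 = 3004.4 < 36000, so use break Q=36000: TC = 57,810×£14.50 + (57,810/36000.0)×283 + (36000.0/2)×0.25×£14.50 = £903,949.45.
Lowest total cost among the candidates is at Q = 2915.3.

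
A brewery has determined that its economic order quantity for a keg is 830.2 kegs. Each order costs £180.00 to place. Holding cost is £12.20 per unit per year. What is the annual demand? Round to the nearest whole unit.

The basic EOQ model gives Q* = √(2DS/H); rearrange for the unknown.
From Q* = √(2DS/H): D = Q*²H / (2S) = 830.2² × 12.2 / (2 × 180) = 23357.308.

D ≈ 23,357 kegs per year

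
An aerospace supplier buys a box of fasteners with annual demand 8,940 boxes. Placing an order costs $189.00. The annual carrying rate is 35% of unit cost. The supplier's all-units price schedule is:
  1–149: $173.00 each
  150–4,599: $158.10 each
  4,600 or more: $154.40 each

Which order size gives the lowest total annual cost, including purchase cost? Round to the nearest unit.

Holding cost per unit per year at price C is H = 0.35·C.
For each price level, check whether its EOQ is feasible; otherwise the best quantity at that price is the breakpoint.
Tier 1 ($173.00): EOQ = 236.2 exceeds tier's upper bound 149, so this tier is dominated.
EOQ at $158.10 = 247.1 (feasible in tier 2): TC = 8,940×$158.10 + (8,940/247.1)×189 + (247.1/2)×0.35×$158.10 = $1,427,088.60.
EOQ at $154.40 = 250.1 < 4600, so use break Q=4600: TC = 8,940×$154.40 + (8,940/4600.0)×189 + (4600.0/2)×0.35×$154.40 = $1,504,995.32.
Lowest total cost is $1,427,088.60 at Q = 247.1.

Q* ≈ 247 boxes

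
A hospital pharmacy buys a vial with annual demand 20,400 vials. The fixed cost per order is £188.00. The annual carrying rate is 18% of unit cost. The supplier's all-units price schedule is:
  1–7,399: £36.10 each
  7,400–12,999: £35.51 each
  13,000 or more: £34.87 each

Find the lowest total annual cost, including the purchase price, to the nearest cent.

TC* ≈ £743,499.91

Holding cost per unit per year at price C is H = 0.18·C.
Candidates are each tier's EOQ (if it falls in that tier) and each price-break quantity.
EOQ at £36.10 = 1086.5 (feasible in tier 1): TC = 20,400×£36.10 + (20,400/1086.5)×188 + (1086.5/2)×0.18×£36.10 = £743,499.91.
EOQ at £35.51 = 1095.5 < 7400, so use break Q=7400: TC = 20,400×£35.51 + (20,400/7400.0)×188 + (7400.0/2)×0.18×£35.51 = £748,571.93.
EOQ at £34.87 = 1105.5 < 13000, so use break Q=13000: TC = 20,400×£34.87 + (20,400/13000.0)×188 + (13000.0/2)×0.18×£34.87 = £752,440.92.
Lowest total cost among the candidates is at Q = 1086.5.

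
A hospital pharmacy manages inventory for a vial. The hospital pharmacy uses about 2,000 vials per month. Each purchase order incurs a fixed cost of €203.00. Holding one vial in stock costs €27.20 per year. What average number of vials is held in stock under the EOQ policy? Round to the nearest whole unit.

Annual demand D = 2,000 × 12 = 24,000.
EOQ = √(2DS/H) = √(2 × 24,000 × 203 / 27.2) ≈ 598.53.
Average inventory = Q*/2 ≈ 598.53 / 2 = 299.264.

Average inventory ≈ 299 vials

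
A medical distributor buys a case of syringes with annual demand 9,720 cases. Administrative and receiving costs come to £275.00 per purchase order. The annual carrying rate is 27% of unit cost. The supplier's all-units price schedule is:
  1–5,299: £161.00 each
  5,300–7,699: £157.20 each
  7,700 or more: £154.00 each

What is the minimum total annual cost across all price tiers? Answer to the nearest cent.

Holding cost per unit per year at price C is H = 0.27·C.
Evaluate total cost at each tier's feasible EOQ or, if the EOQ is below the tier, at the tier's minimum quantity.
EOQ at £161.00 = 350.7 (feasible in tier 1): TC = 9,720×£161.00 + (9,720/350.7)×275 + (350.7/2)×0.27×£161.00 = £1,580,164.36.
EOQ at £157.20 = 354.9 < 5300, so use break Q=5300: TC = 9,720×£157.20 + (9,720/5300.0)×275 + (5300.0/2)×0.27×£157.20 = £1,640,964.94.
EOQ at £154.00 = 358.6 < 7700, so use break Q=7700: TC = 9,720×£154.00 + (9,720/7700.0)×275 + (7700.0/2)×0.27×£154.00 = £1,657,310.14.
Lowest total cost among the candidates is at Q = 350.7.

TC* ≈ £1,580,164.36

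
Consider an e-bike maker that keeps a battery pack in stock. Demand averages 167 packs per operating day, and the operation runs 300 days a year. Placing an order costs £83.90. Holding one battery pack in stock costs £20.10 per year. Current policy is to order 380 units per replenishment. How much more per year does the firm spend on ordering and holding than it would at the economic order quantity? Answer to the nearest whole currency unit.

Extra cost ≈ £1,881 per year

Annual demand D = 167 × 300 = 50,100.
EOQ = √(2DS/H) = √(2 × 50,100 × 83.9 / 20.1) ≈ 646.72.
Cost at Q* = (D/Q*)S + (Q*/2)H = √(2DSH) ≈ £12,999.09.
Cost at Q = 380: (50,100/380)×83.9 + (380/2)×20.1 = £11,061.55 + £3,819.00 = £14,880.55.
Excess = £14,880.55 − £12,999.09 = £1,881.47.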